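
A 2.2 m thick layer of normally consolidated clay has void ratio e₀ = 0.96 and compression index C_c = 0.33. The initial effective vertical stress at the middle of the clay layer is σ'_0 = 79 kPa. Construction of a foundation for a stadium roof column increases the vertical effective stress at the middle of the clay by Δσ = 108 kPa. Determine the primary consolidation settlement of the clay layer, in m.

Final effective stress: σ'_f = σ'_0 + Δσ = 79 + 108 = 187 kPa.
Normally consolidated clay, so the full stress increment lies on the virgin compression line:
S_c = C_c·H/(1+e₀)·log₁₀(σ'_f/σ'_0) = 0.33×2.2/(1+0.96)×log₁₀(187/79)
    = 0.37041 × 0.37421 = 0.1386 m

S_c ≈ 0.139 m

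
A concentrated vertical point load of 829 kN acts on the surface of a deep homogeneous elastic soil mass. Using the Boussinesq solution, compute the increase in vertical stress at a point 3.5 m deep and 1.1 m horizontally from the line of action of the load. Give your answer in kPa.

Δσ_z ≈ 25.5 kPa

Boussinesq vertical stress below a point load on an elastic half-space:
Δσ_z = 3P/(2πz²) · [1 + (r/z)²]^(−5/2)
r/z = 1.1/3.5 = 0.31429; [1+(r/z)²]^(−5/2) = 0.79018.
Δσ_z = 3×829/(2π×3.5²) × 0.79018 = 32.312 × 0.79018 = 25.53 kPa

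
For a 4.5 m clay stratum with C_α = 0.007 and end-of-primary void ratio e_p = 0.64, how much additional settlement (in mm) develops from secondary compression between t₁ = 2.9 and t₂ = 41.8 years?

S_s ≈ 22.3 mm

Secondary compression: S_s = C_α·H/(1+e_p)·log₁₀(t₂/t₁)
S_s = 0.007×4.5/(1+0.64)×log₁₀(41.8/2.9)
    = 0.01921 × 1.159 = 0.02226 m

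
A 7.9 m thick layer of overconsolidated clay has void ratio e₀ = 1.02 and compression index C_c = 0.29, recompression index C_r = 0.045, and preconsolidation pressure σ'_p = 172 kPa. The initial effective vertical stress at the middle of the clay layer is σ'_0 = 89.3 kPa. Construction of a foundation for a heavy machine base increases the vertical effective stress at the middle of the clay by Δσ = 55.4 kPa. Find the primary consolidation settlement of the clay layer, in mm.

Final effective stress: σ'_f = 89.3 + 55.4 = 144.7 kPa.
σ'_f = 144.7 ≤ σ'_p = 172 kPa, so the clay remains overconsolidated and only the recompression index applies:
S_c = C_r·H/(1+e₀)·log₁₀(σ'_f/σ'_0) = 0.045×7.9/2.02×log₁₀(144.7/89.3)
    = 0.17599 × 0.20962 = 0.03689 m

S_c ≈ 36.9 mm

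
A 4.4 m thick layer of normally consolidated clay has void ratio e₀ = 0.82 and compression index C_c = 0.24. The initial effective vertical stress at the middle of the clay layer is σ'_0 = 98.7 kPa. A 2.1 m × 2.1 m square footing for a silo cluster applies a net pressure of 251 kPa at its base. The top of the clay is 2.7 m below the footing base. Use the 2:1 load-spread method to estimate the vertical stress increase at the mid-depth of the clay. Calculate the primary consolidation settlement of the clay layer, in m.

S_c ≈ 0.0519 m

Mid-depth of clay below the footing base: z = 2.7 + 4.4/2 = 4.9 m.
Stress increase at mid-clay by the 2:1 spreading method:
Δσ = qBL/((B+z)(L+z)) = 251×2.1×2.1/((2.1+4.9)(2.1+4.9)) = 22.59 kPa
Final effective stress: σ'_f = σ'_0 + Δσ = 98.7 + 22.59 = 121.29 kPa.
Normally consolidated clay, so the full stress increment lies on the virgin compression line:
S_c = C_c·H/(1+e₀)·log₁₀(σ'_f/σ'_0) = 0.24×4.4/(1+0.82)×log₁₀(121.29/98.7)
    = 0.58022 × 0.089508 = 0.05193 m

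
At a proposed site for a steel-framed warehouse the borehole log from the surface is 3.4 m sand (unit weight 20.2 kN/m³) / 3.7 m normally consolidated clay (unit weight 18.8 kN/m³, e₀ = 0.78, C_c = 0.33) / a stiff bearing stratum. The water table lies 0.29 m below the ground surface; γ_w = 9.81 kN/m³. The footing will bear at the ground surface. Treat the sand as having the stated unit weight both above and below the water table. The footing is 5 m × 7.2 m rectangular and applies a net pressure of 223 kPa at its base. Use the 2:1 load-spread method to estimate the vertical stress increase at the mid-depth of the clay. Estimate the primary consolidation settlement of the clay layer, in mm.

S_c ≈ 228 mm

Mid-depth of clay below the ground surface: z = 3.4 + 3.7/2 = 5.25 m.
Total vertical stress at mid-clay: σ_v = 20.2×3.4 + 18.8×1.85 = 103.46 kPa.
Pore pressure: u = 9.81×(5.25 − 0.29) = 48.658 kPa.
Initial effective stress: σ'_0 = σ_v − u = 103.46 − 48.658 = 54.802 kPa.
Stress increase at mid-clay by the 2:1 spreading method:
Δσ = qBL/((B+z)(L+z)) = 223×5×7.2/((5+5.25)(7.2+5.25)) = 62.909 kPa
Final effective stress: σ'_f = σ'_0 + Δσ = 54.802 + 62.909 = 117.71 kPa.
Normally consolidated clay, so the full stress increment lies on the virgin compression line:
S_c = C_c·H/(1+e₀)·log₁₀(σ'_f/σ'_0) = 0.33×3.7/(1+0.78)×log₁₀(117.71/54.802)
    = 0.68596 × 0.33202 = 0.2278 m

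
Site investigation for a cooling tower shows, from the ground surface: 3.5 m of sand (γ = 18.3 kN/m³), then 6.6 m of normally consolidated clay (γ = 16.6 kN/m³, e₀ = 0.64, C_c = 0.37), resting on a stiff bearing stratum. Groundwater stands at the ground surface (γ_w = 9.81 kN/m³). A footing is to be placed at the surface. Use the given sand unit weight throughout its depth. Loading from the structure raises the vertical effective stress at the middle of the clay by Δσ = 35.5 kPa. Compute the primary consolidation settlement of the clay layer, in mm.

S_c ≈ 336 mm

Mid-depth of clay below the ground surface: z = 3.5 + 6.6/2 = 6.8 m.
Total vertical stress at mid-clay: σ_v = 18.3×3.5 + 16.6×3.3 = 118.83 kPa.
Pore pressure: u = 9.81×(6.8 − 0) = 66.708 kPa.
Initial effective stress: σ'_0 = σ_v − u = 118.83 − 66.708 = 52.122 kPa.
Final effective stress: σ'_f = σ'_0 + Δσ = 52.122 + 35.5 = 87.622 kPa.
Normally consolidated clay, so the full stress increment lies on the virgin compression line:
S_c = C_c·H/(1+e₀)·log₁₀(σ'_f/σ'_0) = 0.37×6.6/(1+0.64)×log₁₀(87.622/52.122)
    = 1.489 × 0.22559 = 0.3359 m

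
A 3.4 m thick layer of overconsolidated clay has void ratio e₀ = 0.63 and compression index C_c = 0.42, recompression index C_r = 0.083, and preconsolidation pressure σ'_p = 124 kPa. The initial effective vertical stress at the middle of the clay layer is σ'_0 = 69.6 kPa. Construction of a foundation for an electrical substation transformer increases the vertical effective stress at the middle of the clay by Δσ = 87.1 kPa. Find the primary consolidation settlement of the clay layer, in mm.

Final effective stress: σ'_f = 69.6 + 87.1 = 156.7 kPa.
σ'_f = 156.7 > σ'_p = 124 kPa, so the stress path crosses the preconsolidation pressure — recompression up to σ'_p, then virgin compression beyond:
S_c = H/(1+e₀)·[C_r·log₁₀(σ'_p/σ'_0) + C_c·log₁₀(σ'_f/σ'_p)]
    = 3.4/1.63 × [0.083×log₁₀(124/69.6) + 0.42×log₁₀(156.7/124)]
    = 2.0859 × [0.020817 + 0.042692] = 0.1325 m

S_c ≈ 132 mm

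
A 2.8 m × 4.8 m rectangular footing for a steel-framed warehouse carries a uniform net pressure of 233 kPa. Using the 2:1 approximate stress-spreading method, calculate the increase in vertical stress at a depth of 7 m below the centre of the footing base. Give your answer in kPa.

By the 2:1 method the load spreads at 1 horizontal : 2 vertical, so at depth z the loaded area has grown by z in each plan dimension:
Δσ = qBL/((B+z)(L+z)) = 233×2.8×4.8/((2.8+7)(4.8+7)) = 27.08 kPa

Δσ_z ≈ 27.1 kPa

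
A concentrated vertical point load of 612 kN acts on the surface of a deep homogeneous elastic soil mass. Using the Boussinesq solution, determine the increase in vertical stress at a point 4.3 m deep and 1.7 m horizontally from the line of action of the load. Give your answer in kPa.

Boussinesq vertical stress below a point load on an elastic half-space:
Δσ_z = 3P/(2πz²) · [1 + (r/z)²]^(−5/2)
r/z = 1.7/4.3 = 0.39535; [1+(r/z)²]^(−5/2) = 0.69554.
Δσ_z = 3×612/(2π×4.3²) × 0.69554 = 15.804 × 0.69554 = 10.99 kPa

Δσ_z ≈ 11 kPa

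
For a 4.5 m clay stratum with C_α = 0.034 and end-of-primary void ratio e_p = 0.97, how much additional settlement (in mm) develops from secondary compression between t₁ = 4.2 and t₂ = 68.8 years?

Secondary compression: S_s = C_α·H/(1+e_p)·log₁₀(t₂/t₁)
S_s = 0.034×4.5/(1+0.97)×log₁₀(68.8/4.2)
    = 0.07766 × 1.214 = 0.09431 m

S_s ≈ 94.3 mm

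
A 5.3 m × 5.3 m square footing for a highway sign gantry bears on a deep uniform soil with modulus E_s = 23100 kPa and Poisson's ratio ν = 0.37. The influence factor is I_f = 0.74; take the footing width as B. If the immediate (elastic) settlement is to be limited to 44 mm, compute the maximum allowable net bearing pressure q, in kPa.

q ≈ 300 kPa

S_e = q·B·(1−ν²)/E_s · I_f  ⇒  q = S_e·E_s / (B·(1−ν²)·I_f).
q = 0.044 × 23100 / (5.3 × 0.8631 × 0.74) = 300.3 kPa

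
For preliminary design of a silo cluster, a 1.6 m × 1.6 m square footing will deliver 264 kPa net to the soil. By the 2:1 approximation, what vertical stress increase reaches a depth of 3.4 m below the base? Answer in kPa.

By the 2:1 method the load spreads at 1 horizontal : 2 vertical, so at depth z the loaded area has grown by z in each plan dimension:
Δσ = qBL/((B+z)(L+z)) = 264×1.6×1.6/((1.6+3.4)(1.6+3.4)) = 27.034 kPa

Δσ_z ≈ 27 kPa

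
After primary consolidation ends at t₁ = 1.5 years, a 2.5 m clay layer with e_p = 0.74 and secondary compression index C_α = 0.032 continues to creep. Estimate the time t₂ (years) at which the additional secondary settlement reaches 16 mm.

t₂ ≈ 3.34 years

S_s = C_α·H/(1+e_p)·log₁₀(t₂/t₁) ⇒ log₁₀(t₂/t₁) = S_s·(1+e_p)/(C_α·H).
log₁₀(t₂/t₁) = 0.016 × (1+0.74) / (0.032×2.5) = 0.348
t₂ = t₁ × 10^0.348 = 1.5 × 2.228 = 3.343 years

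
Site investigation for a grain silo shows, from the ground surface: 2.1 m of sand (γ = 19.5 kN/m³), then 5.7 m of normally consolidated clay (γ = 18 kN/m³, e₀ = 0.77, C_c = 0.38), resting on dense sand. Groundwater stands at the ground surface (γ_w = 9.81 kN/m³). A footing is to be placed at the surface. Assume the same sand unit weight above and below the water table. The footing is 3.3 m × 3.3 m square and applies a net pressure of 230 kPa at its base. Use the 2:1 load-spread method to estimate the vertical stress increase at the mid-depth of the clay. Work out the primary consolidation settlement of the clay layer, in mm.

Mid-depth of clay below the ground surface: z = 2.1 + 5.7/2 = 4.95 m.
Total vertical stress at mid-clay: σ_v = 19.5×2.1 + 18×2.85 = 92.25 kPa.
Pore pressure: u = 9.81×(4.95 − 0) = 48.56 kPa.
Initial effective stress: σ'_0 = σ_v − u = 92.25 − 48.56 = 43.69 kPa.
Stress increase at mid-clay by the 2:1 spreading method:
Δσ = qBL/((B+z)(L+z)) = 230×3.3×3.3/((3.3+4.95)(3.3+4.95)) = 36.8 kPa
Final effective stress: σ'_f = σ'_0 + Δσ = 43.69 + 36.8 = 80.49 kPa.
Normally consolidated clay, so the full stress increment lies on the virgin compression line:
S_c = C_c·H/(1+e₀)·log₁₀(σ'_f/σ'_0) = 0.38×5.7/(1+0.77)×log₁₀(80.49/43.69)
    = 1.2237 × 0.26536 = 0.3247 m

S_c ≈ 325 mm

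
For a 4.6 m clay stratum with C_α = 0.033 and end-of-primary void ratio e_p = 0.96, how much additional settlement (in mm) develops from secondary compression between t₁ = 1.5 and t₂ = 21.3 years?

S_s ≈ 89.2 mm

Secondary compression: S_s = C_α·H/(1+e_p)·log₁₀(t₂/t₁)
S_s = 0.033×4.6/(1+0.96)×log₁₀(21.3/1.5)
    = 0.07745 × 1.152 = 0.08924 m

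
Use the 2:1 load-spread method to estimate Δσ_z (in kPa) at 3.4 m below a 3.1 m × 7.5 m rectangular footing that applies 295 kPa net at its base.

Δσ_z ≈ 96.8 kPa

By the 2:1 method the load spreads at 1 horizontal : 2 vertical, so at depth z the loaded area has grown by z in each plan dimension:
Δσ = qBL/((B+z)(L+z)) = 295×3.1×7.5/((3.1+3.4)(7.5+3.4)) = 96.807 kPa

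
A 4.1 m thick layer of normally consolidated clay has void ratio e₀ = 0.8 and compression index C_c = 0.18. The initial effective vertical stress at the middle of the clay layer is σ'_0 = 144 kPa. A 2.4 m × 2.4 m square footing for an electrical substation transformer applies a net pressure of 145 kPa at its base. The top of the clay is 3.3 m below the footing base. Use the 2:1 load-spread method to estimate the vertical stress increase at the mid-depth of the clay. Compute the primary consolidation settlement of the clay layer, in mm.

S_c ≈ 16.4 mm

Mid-depth of clay below the footing base: z = 3.3 + 4.1/2 = 5.35 m.
Stress increase at mid-clay by the 2:1 spreading method:
Δσ = qBL/((B+z)(L+z)) = 145×2.4×2.4/((2.4+5.35)(2.4+5.35)) = 13.906 kPa
Final effective stress: σ'_f = σ'_0 + Δσ = 144 + 13.906 = 157.91 kPa.
Normally consolidated clay, so the full stress increment lies on the virgin compression line:
S_c = C_c·H/(1+e₀)·log₁₀(σ'_f/σ'_0) = 0.18×4.1/(1+0.8)×log₁₀(157.91/144)
    = 0.41 × 0.040047 = 0.01642 m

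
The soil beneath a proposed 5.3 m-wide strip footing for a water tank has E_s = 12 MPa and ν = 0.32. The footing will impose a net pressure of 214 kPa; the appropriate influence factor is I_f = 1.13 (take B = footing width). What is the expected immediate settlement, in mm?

Immediate (elastic) settlement: S_e = q·B·(1−ν²)/E_s · I_f.
E_s = 12 MPa = 12000 kPa.
S_e = 214 × 5.3 × (1 − 0.32²) / 12000 × 1.13
    = 214 × 5.3 × 0.8976 / 12000 × 1.13
    = 0.09587 m = 95.87 mm

S_e ≈ 95.9 mm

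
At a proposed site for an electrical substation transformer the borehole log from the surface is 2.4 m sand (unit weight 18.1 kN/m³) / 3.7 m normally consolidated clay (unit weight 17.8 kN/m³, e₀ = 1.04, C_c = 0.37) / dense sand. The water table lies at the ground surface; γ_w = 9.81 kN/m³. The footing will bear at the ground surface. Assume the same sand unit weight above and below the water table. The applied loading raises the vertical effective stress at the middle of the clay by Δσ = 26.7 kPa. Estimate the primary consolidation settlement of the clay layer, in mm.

Mid-depth of clay below the ground surface: z = 2.4 + 3.7/2 = 4.25 m.
Total vertical stress at mid-clay: σ_v = 18.1×2.4 + 17.8×1.85 = 76.37 kPa.
Pore pressure: u = 9.81×(4.25 − 0) = 41.693 kPa.
Initial effective stress: σ'_0 = σ_v − u = 76.37 − 41.693 = 34.677 kPa.
Final effective stress: σ'_f = σ'_0 + Δσ = 34.677 + 26.7 = 61.377 kPa.
Normally consolidated clay, so the full stress increment lies on the virgin compression line:
S_c = C_c·H/(1+e₀)·log₁₀(σ'_f/σ'_0) = 0.37×3.7/(1+1.04)×log₁₀(61.377/34.677)
    = 0.67108 × 0.24796 = 0.1664 m

S_c ≈ 166 mm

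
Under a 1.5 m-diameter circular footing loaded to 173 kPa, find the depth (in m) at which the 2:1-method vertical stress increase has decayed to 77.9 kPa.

z ≈ 0.735 m

2:1 spreading — at depth z the loaded area has grown by z in each plan dimension:
qD²/(D+z)² = Δσ_z ⇒ z = D(√(q/Δσ_z) − 1) = 1.5×(√(173/77.9) − 1) = 0.7354 m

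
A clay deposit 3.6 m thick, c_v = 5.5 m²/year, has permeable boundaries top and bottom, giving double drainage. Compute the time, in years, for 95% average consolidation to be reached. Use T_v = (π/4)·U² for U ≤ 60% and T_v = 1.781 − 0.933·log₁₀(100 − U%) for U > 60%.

t ≈ 0.665 years

Drainage path length: H_d = H/2 = 1.8 m (double drainage).
U > 60%: T_v = 1.781 − 0.933·log₁₀(100 − 95) = 1.1289.
t = T_v·H_d²/c_v = 1.1289×1.8²/5.5 = 0.665 years.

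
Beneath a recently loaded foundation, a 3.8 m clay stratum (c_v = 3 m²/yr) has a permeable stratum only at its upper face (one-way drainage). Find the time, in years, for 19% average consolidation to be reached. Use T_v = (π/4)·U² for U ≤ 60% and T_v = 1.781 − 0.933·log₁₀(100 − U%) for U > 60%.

t ≈ 0.136 years

Drainage path length: H_d = H = 3.8 m (single drainage).
U ≤ 60%: T_v = (π/4)·U² = (π/4)×0.19² = 0.028353.
t = T_v·H_d²/c_v = 0.028353×3.8²/3 = 0.1365 years.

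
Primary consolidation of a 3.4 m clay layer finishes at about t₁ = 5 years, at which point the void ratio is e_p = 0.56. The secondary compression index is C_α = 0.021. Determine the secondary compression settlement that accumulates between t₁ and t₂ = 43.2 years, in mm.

Secondary compression: S_s = C_α·H/(1+e_p)·log₁₀(t₂/t₁)
S_s = 0.021×3.4/(1+0.56)×log₁₀(43.2/5)
    = 0.04577 × 0.9365 = 0.04286 m

S_s ≈ 42.9 mm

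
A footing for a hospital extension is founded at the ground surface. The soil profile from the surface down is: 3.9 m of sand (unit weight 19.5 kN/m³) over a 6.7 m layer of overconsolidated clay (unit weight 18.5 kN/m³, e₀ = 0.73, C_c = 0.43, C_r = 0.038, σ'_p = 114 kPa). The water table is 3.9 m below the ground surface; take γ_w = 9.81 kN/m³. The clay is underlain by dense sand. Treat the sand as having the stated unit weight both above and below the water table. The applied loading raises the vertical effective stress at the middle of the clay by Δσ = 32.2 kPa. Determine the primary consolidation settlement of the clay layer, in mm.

S_c ≈ 140 mm

Mid-depth of clay below the ground surface: z = 3.9 + 6.7/2 = 7.25 m.
Total vertical stress at mid-clay: σ_v = 19.5×3.9 + 18.5×3.35 = 138.03 kPa.
Pore pressure: u = 9.81×(7.25 − 3.9) = 32.864 kPa.
Initial effective stress: σ'_0 = σ_v − u = 138.03 − 32.864 = 105.17 kPa.
Final effective stress: σ'_f = 105.17 + 32.2 = 137.37 kPa.
σ'_f = 137.37 > σ'_p = 114 kPa, so the stress path crosses the preconsolidation pressure — recompression up to σ'_p, then virgin compression beyond:
S_c = H/(1+e₀)·[C_r·log₁₀(σ'_p/σ'_0) + C_c·log₁₀(σ'_f/σ'_p)]
    = 6.7/1.73 × [0.038×log₁₀(114/105.17) + 0.43×log₁₀(137.37/114)]
    = 3.8728 × [0.0013305 + 0.034824] = 0.14 m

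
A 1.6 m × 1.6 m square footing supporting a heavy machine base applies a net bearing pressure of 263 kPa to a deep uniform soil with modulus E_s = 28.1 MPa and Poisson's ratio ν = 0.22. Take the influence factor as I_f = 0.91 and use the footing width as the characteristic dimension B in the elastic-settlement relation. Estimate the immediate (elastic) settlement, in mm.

S_e ≈ 13 mm

Immediate (elastic) settlement: S_e = q·B·(1−ν²)/E_s · I_f.
E_s = 28.1 MPa = 28100 kPa.
S_e = 263 × 1.6 × (1 − 0.22²) / 28100 × 0.91
    = 263 × 1.6 × 0.9516 / 28100 × 0.91
    = 0.01297 m = 12.97 mm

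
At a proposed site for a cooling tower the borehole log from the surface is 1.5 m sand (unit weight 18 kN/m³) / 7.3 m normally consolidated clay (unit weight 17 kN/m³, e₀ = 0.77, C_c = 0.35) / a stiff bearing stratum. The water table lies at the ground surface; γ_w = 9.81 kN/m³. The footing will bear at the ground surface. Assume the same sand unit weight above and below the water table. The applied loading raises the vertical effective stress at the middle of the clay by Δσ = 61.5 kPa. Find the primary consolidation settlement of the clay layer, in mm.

Mid-depth of clay below the ground surface: z = 1.5 + 7.3/2 = 5.15 m.
Total vertical stress at mid-clay: σ_v = 18×1.5 + 17×3.65 = 89.05 kPa.
Pore pressure: u = 9.81×(5.15 − 0) = 50.522 kPa.
Initial effective stress: σ'_0 = σ_v − u = 89.05 − 50.522 = 38.528 kPa.
Final effective stress: σ'_f = σ'_0 + Δσ = 38.528 + 61.5 = 100.03 kPa.
Normally consolidated clay, so the full stress increment lies on the virgin compression line:
S_c = C_c·H/(1+e₀)·log₁₀(σ'_f/σ'_0) = 0.35×7.3/(1+0.77)×log₁₀(100.03/38.528)
    = 1.4435 × 0.41435 = 0.5981 m

S_c ≈ 598 mm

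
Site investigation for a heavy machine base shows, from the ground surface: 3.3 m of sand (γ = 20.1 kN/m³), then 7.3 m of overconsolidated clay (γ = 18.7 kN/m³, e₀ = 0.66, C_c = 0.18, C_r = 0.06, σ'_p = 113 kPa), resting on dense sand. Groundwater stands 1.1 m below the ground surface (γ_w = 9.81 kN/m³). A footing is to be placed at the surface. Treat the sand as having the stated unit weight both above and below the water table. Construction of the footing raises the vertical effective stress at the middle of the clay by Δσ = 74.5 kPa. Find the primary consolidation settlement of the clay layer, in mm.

S_c ≈ 145 mm

Mid-depth of clay below the ground surface: z = 3.3 + 7.3/2 = 6.95 m.
Total vertical stress at mid-clay: σ_v = 20.1×3.3 + 18.7×3.65 = 134.58 kPa.
Pore pressure: u = 9.81×(6.95 − 1.1) = 57.389 kPa.
Initial effective stress: σ'_0 = σ_v − u = 134.58 − 57.389 = 77.191 kPa.
Final effective stress: σ'_f = 77.191 + 74.5 = 151.69 kPa.
σ'_f = 151.69 > σ'_p = 113 kPa, so the stress path crosses the preconsolidation pressure — recompression up to σ'_p, then virgin compression beyond:
S_c = H/(1+e₀)·[C_r·log₁₀(σ'_p/σ'_0) + C_c·log₁₀(σ'_f/σ'_p)]
    = 7.3/1.66 × [0.06×log₁₀(113/77.191) + 0.18×log₁₀(151.69/113)]
    = 4.3976 × [0.0099307 + 0.023018] = 0.1449 m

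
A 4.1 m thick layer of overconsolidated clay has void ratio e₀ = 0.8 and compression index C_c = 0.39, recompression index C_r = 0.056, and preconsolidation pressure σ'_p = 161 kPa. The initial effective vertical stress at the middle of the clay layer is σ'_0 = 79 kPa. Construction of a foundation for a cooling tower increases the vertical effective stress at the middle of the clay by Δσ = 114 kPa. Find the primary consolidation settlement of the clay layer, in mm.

Final effective stress: σ'_f = 79 + 114 = 193 kPa.
σ'_f = 193 > σ'_p = 161 kPa, so the stress path crosses the preconsolidation pressure — recompression up to σ'_p, then virgin compression beyond:
S_c = H/(1+e₀)·[C_r·log₁₀(σ'_p/σ'_0) + C_c·log₁₀(σ'_f/σ'_p)]
    = 4.1/1.8 × [0.056×log₁₀(161/79) + 0.39×log₁₀(193/161)]
    = 2.2778 × [0.017315 + 0.030705] = 0.1094 m

S_c ≈ 109 mm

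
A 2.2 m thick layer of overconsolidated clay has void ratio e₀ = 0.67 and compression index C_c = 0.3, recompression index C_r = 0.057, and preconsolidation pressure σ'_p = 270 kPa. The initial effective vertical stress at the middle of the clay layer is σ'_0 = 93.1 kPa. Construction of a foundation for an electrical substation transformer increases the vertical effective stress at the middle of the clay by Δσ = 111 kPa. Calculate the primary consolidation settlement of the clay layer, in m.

Final effective stress: σ'_f = 93.1 + 111 = 204.1 kPa.
σ'_f = 204.1 ≤ σ'_p = 270 kPa, so the clay remains overconsolidated and only the recompression index applies:
S_c = C_r·H/(1+e₀)·log₁₀(σ'_f/σ'_0) = 0.057×2.2/1.67×log₁₀(204.1/93.1)
    = 0.075092 × 0.34089 = 0.0256 m

S_c ≈ 0.0256 m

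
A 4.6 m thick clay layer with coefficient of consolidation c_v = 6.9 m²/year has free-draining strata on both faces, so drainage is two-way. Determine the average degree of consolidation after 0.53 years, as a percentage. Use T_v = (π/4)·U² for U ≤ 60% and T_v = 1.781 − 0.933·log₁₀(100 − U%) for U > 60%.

Drainage path length: H_d = H/2 = 2.3 m (double drainage).
T_v = c_v·t/H_d² = 6.9×0.53/2.3² = 0.6913.
T_v = 0.6913 corresponds to the U > 60% branch:
U = 1 − 10^((1.781 − T_v)/0.933)/100 = 0.8528

U ≈ 85.3 %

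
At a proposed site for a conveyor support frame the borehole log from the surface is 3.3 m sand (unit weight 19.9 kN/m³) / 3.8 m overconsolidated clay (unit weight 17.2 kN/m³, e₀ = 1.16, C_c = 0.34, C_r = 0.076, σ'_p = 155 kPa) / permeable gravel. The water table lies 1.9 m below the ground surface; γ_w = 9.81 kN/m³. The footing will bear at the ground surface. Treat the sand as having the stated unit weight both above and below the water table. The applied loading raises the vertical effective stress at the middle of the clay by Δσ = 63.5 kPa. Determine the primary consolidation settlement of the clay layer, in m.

Mid-depth of clay below the ground surface: z = 3.3 + 3.8/2 = 5.2 m.
Total vertical stress at mid-clay: σ_v = 19.9×3.3 + 17.2×1.9 = 98.35 kPa.
Pore pressure: u = 9.81×(5.2 − 1.9) = 32.373 kPa.
Initial effective stress: σ'_0 = σ_v − u = 98.35 − 32.373 = 65.977 kPa.
Final effective stress: σ'_f = 65.977 + 63.5 = 129.48 kPa.
σ'_f = 129.48 ≤ σ'_p = 155 kPa, so the clay remains overconsolidated and only the recompression index applies:
S_c = C_r·H/(1+e₀)·log₁₀(σ'_f/σ'_0) = 0.076×3.8/2.16×log₁₀(129.48/65.977)
    = 0.13371 × 0.29281 = 0.03915 m

S_c ≈ 0.0392 m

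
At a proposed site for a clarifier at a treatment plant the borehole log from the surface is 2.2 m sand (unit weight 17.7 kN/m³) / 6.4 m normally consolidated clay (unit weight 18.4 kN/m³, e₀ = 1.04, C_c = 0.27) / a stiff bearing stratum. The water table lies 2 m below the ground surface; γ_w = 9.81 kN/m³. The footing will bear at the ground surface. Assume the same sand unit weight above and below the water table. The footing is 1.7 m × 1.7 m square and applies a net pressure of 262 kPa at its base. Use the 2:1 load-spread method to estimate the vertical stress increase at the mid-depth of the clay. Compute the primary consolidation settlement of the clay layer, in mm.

S_c ≈ 77 mm

Mid-depth of clay below the ground surface: z = 2.2 + 6.4/2 = 5.4 m.
Total vertical stress at mid-clay: σ_v = 17.7×2.2 + 18.4×3.2 = 97.82 kPa.
Pore pressure: u = 9.81×(5.4 − 2) = 33.354 kPa.
Initial effective stress: σ'_0 = σ_v − u = 97.82 − 33.354 = 64.466 kPa.
Stress increase at mid-clay by the 2:1 spreading method:
Δσ = qBL/((B+z)(L+z)) = 262×1.7×1.7/((1.7+5.4)(1.7+5.4)) = 15.02 kPa
Final effective stress: σ'_f = σ'_0 + Δσ = 64.466 + 15.02 = 79.486 kPa.
Normally consolidated clay, so the full stress increment lies on the virgin compression line:
S_c = C_c·H/(1+e₀)·log₁₀(σ'_f/σ'_0) = 0.27×6.4/(1+1.04)×log₁₀(79.486/64.466)
    = 0.84706 × 0.09096 = 0.07705 m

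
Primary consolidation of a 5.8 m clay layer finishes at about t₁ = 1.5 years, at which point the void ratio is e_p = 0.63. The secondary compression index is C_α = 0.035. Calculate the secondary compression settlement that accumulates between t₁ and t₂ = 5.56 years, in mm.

S_s ≈ 70.9 mm

Secondary compression: S_s = C_α·H/(1+e_p)·log₁₀(t₂/t₁)
S_s = 0.035×5.8/(1+0.63)×log₁₀(5.56/1.5)
    = 0.1245 × 0.569 = 0.07086 m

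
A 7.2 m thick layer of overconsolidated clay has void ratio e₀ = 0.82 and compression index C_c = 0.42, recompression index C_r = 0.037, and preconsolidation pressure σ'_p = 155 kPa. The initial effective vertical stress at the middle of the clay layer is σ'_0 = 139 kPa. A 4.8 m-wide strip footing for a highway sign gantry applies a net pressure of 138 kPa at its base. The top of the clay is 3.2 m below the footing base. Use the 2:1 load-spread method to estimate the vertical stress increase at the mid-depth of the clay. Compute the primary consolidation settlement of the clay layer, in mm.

S_c ≈ 177 mm

Mid-depth of clay below the footing base: z = 3.2 + 7.2/2 = 6.8 m.
Stress increase at mid-clay by the 2:1 spreading method:
Δσ = qB/(B+z) = 138×4.8/(4.8+6.8) = 57.103 kPa
Final effective stress: σ'_f = 139 + 57.103 = 196.1 kPa.
σ'_f = 196.1 > σ'_p = 155 kPa, so the stress path crosses the preconsolidation pressure — recompression up to σ'_p, then virgin compression beyond:
S_c = H/(1+e₀)·[C_r·log₁₀(σ'_p/σ'_0) + C_c·log₁₀(σ'_f/σ'_p)]
    = 7.2/1.82 × [0.037×log₁₀(155/139) + 0.42×log₁₀(196.1/155)]
    = 3.956 × [0.0017507 + 0.042901] = 0.1766 m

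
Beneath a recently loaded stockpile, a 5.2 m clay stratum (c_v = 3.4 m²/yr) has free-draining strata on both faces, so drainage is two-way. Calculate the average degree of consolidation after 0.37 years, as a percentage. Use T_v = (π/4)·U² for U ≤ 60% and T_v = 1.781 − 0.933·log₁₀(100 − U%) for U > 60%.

U ≈ 48.7 %

Drainage path length: H_d = H/2 = 2.6 m (double drainage).
T_v = c_v·t/H_d² = 3.4×0.37/2.6² = 0.18609.
T_v = 0.18609 corresponds to the U ≤ 60% branch:
U = √(4T_v/π) = 0.4868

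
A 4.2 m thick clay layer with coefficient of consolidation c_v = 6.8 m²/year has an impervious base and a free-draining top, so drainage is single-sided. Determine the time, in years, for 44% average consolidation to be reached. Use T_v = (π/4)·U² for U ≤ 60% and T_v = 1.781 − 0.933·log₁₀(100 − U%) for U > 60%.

Drainage path length: H_d = H = 4.2 m (single drainage).
U ≤ 60%: T_v = (π/4)·U² = (π/4)×0.44² = 0.15205.
t = T_v·H_d²/c_v = 0.15205×4.2²/6.8 = 0.3944 years.

t ≈ 0.394 years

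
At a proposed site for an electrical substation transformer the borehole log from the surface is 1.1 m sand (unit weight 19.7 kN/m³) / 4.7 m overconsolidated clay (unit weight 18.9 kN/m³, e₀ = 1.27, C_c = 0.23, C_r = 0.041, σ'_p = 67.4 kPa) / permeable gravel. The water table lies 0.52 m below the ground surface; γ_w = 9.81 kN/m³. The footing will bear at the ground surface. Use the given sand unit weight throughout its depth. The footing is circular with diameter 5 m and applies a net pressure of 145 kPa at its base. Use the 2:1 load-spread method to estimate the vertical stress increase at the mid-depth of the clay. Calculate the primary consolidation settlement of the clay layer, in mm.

S_c ≈ 77.2 mm

Mid-depth of clay below the ground surface: z = 1.1 + 4.7/2 = 3.45 m.
Total vertical stress at mid-clay: σ_v = 19.7×1.1 + 18.9×2.35 = 66.085 kPa.
Pore pressure: u = 9.81×(3.45 − 0.52) = 28.743 kPa.
Initial effective stress: σ'_0 = σ_v − u = 66.085 − 28.743 = 37.342 kPa.
Stress increase at mid-clay by the 2:1 spreading method:
Δσ ≈ qD²/(D+z)² = 145×5²/(5+3.45)² = 50.769 kPa
Final effective stress: σ'_f = 37.342 + 50.769 = 88.111 kPa.
σ'_f = 88.111 > σ'_p = 67.4 kPa, so the stress path crosses the preconsolidation pressure — recompression up to σ'_p, then virgin compression beyond:
S_c = H/(1+e₀)·[C_r·log₁₀(σ'_p/σ'_0) + C_c·log₁₀(σ'_f/σ'_p)]
    = 4.7/2.27 × [0.041×log₁₀(67.4/37.342) + 0.23×log₁₀(88.111/67.4)]
    = 2.0705 × [0.010515 + 0.026765] = 0.07719 m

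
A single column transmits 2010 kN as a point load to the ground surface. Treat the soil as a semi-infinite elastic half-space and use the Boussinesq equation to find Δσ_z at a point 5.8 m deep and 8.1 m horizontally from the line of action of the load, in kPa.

Boussinesq vertical stress below a point load on an elastic half-space:
Δσ_z = 3P/(2πz²) · [1 + (r/z)²]^(−5/2)
r/z = 8.1/5.8 = 1.3966; [1+(r/z)²]^(−5/2) = 0.066883.
Δσ_z = 3×2010/(2π×5.8²) × 0.066883 = 28.529 × 0.066883 = 1.908 kPa

Δσ_z ≈ 1.91 kPa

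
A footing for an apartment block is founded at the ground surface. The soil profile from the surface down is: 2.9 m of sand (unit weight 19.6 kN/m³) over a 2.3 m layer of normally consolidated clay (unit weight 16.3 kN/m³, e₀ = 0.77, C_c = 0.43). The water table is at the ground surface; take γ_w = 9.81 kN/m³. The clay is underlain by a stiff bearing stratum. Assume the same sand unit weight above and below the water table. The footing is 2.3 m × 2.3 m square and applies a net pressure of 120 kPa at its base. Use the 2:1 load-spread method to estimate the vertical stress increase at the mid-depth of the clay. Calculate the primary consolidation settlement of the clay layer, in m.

S_c ≈ 0.0883 m

Mid-depth of clay below the ground surface: z = 2.9 + 2.3/2 = 4.05 m.
Total vertical stress at mid-clay: σ_v = 19.6×2.9 + 16.3×1.15 = 75.585 kPa.
Pore pressure: u = 9.81×(4.05 − 0) = 39.73 kPa.
Initial effective stress: σ'_0 = σ_v − u = 75.585 − 39.73 = 35.855 kPa.
Stress increase at mid-clay by the 2:1 spreading method:
Δσ = qBL/((B+z)(L+z)) = 120×2.3×2.3/((2.3+4.05)(2.3+4.05)) = 15.743 kPa
Final effective stress: σ'_f = σ'_0 + Δσ = 35.855 + 15.743 = 51.598 kPa.
Normally consolidated clay, so the full stress increment lies on the virgin compression line:
S_c = C_c·H/(1+e₀)·log₁₀(σ'_f/σ'_0) = 0.43×2.3/(1+0.77)×log₁₀(51.598/35.855)
    = 0.55876 × 0.15808 = 0.08833 m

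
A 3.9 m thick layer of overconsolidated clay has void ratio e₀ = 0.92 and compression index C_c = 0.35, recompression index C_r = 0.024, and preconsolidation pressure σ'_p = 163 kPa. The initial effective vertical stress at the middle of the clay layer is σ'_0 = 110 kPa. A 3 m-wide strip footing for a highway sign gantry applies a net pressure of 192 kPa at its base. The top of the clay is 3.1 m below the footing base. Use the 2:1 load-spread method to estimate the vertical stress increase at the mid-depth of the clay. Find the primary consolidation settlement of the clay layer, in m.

Mid-depth of clay below the footing base: z = 3.1 + 3.9/2 = 5.05 m.
Stress increase at mid-clay by the 2:1 spreading method:
Δσ = qB/(B+z) = 192×3/(3+5.05) = 71.553 kPa
Final effective stress: σ'_f = 110 + 71.553 = 181.55 kPa.
σ'_f = 181.55 > σ'_p = 163 kPa, so the stress path crosses the preconsolidation pressure — recompression up to σ'_p, then virgin compression beyond:
S_c = H/(1+e₀)·[C_r·log₁₀(σ'_p/σ'_0) + C_c·log₁₀(σ'_f/σ'_p)]
    = 3.9/1.92 × [0.024×log₁₀(163/110) + 0.35×log₁₀(181.55/163)]
    = 2.0312 × [0.0040991 + 0.016383] = 0.0416 m

S_c ≈ 0.0416 m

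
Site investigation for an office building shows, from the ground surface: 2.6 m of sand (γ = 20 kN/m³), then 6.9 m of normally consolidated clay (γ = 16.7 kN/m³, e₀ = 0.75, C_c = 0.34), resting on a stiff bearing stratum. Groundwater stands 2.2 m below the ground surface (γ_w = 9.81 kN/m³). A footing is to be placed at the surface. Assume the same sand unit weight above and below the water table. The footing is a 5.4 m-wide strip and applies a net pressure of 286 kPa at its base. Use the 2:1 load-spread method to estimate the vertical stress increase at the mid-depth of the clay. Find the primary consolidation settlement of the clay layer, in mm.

S_c ≈ 615 mm

Mid-depth of clay below the ground surface: z = 2.6 + 6.9/2 = 6.05 m.
Total vertical stress at mid-clay: σ_v = 20×2.6 + 16.7×3.45 = 109.62 kPa.
Pore pressure: u = 9.81×(6.05 − 2.2) = 37.769 kPa.
Initial effective stress: σ'_0 = σ_v − u = 109.62 − 37.769 = 71.851 kPa.
Stress increase at mid-clay by the 2:1 spreading method:
Δσ = qB/(B+z) = 286×5.4/(5.4+6.05) = 134.88 kPa
Final effective stress: σ'_f = σ'_0 + Δσ = 71.851 + 134.88 = 206.73 kPa.
Normally consolidated clay, so the full stress increment lies on the virgin compression line:
S_c = C_c·H/(1+e₀)·log₁₀(σ'_f/σ'_0) = 0.34×6.9/(1+0.75)×log₁₀(206.73/71.851)
    = 1.3406 × 0.45897 = 0.6153 m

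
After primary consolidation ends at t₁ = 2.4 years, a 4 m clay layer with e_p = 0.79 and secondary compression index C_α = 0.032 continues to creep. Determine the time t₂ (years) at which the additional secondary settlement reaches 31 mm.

t₂ ≈ 6.51 years

S_s = C_α·H/(1+e_p)·log₁₀(t₂/t₁) ⇒ log₁₀(t₂/t₁) = S_s·(1+e_p)/(C_α·H).
log₁₀(t₂/t₁) = 0.031 × (1+0.79) / (0.032×4) = 0.4335
t₂ = t₁ × 10^0.4335 = 2.4 × 2.713 = 6.512 years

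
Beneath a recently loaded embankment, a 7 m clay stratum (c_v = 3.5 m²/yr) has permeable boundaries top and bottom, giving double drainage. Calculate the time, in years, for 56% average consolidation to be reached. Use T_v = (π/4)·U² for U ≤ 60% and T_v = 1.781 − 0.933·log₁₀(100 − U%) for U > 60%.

Drainage path length: H_d = H/2 = 3.5 m (double drainage).
U ≤ 60%: T_v = (π/4)·U² = (π/4)×0.56² = 0.2463.
t = T_v·H_d²/c_v = 0.2463×3.5²/3.5 = 0.862 years.

t ≈ 0.862 years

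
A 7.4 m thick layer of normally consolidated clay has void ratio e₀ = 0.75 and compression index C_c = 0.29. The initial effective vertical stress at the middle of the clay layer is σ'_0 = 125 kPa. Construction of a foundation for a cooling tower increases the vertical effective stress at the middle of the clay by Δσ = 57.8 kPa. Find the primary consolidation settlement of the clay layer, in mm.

S_c ≈ 202 mm

Final effective stress: σ'_f = σ'_0 + Δσ = 125 + 57.8 = 182.8 kPa.
Normally consolidated clay, so the full stress increment lies on the virgin compression line:
S_c = C_c·H/(1+e₀)·log₁₀(σ'_f/σ'_0) = 0.29×7.4/(1+0.75)×log₁₀(182.8/125)
    = 1.2263 × 0.16507 = 0.2024 m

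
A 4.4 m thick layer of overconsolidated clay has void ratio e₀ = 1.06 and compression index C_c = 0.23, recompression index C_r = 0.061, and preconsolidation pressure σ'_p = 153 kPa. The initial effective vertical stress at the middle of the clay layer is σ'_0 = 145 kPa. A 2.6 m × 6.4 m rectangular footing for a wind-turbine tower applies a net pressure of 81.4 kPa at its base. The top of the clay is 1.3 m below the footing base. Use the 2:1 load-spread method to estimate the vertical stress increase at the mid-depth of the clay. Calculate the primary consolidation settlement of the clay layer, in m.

S_c ≈ 0.0223 m

Mid-depth of clay below the footing base: z = 1.3 + 4.4/2 = 3.5 m.
Stress increase at mid-clay by the 2:1 spreading method:
Δσ = qBL/((B+z)(L+z)) = 81.4×2.6×6.4/((2.6+3.5)(6.4+3.5)) = 22.429 kPa
Final effective stress: σ'_f = 145 + 22.429 = 167.43 kPa.
σ'_f = 167.43 > σ'_p = 153 kPa, so the stress path crosses the preconsolidation pressure — recompression up to σ'_p, then virgin compression beyond:
S_c = H/(1+e₀)·[C_r·log₁₀(σ'_p/σ'_0) + C_c·log₁₀(σ'_f/σ'_p)]
    = 4.4/2.06 × [0.061×log₁₀(153/145) + 0.23×log₁₀(167.43/153)]
    = 2.1359 × [0.0014227 + 0.0090026] = 0.02227 m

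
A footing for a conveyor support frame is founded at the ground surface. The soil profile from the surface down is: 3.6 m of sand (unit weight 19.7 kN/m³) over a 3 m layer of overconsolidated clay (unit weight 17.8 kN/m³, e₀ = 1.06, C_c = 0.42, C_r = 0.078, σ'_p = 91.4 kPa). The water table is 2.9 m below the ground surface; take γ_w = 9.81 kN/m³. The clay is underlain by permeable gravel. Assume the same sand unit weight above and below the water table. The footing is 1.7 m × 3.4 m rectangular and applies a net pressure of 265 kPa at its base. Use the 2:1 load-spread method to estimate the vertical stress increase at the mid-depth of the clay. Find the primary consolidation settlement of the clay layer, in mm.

S_c ≈ 39.6 mm

Mid-depth of clay below the ground surface: z = 3.6 + 3/2 = 5.1 m.
Total vertical stress at mid-clay: σ_v = 19.7×3.6 + 17.8×1.5 = 97.62 kPa.
Pore pressure: u = 9.81×(5.1 − 2.9) = 21.582 kPa.
Initial effective stress: σ'_0 = σ_v − u = 97.62 − 21.582 = 76.038 kPa.
Stress increase at mid-clay by the 2:1 spreading method:
Δσ = qBL/((B+z)(L+z)) = 265×1.7×3.4/((1.7+5.1)(3.4+5.1)) = 26.5 kPa
Final effective stress: σ'_f = 76.038 + 26.5 = 102.54 kPa.
σ'_f = 102.54 > σ'_p = 91.4 kPa, so the stress path crosses the preconsolidation pressure — recompression up to σ'_p, then virgin compression beyond:
S_c = H/(1+e₀)·[C_r·log₁₀(σ'_p/σ'_0) + C_c·log₁₀(σ'_f/σ'_p)]
    = 3/2.06 × [0.078×log₁₀(91.4/76.038) + 0.42×log₁₀(102.54/91.4)]
    = 1.4563 × [0.0062334 + 0.020978] = 0.03963 m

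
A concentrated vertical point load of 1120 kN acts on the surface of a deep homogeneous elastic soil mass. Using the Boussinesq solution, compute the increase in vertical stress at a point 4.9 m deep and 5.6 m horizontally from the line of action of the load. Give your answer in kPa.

Δσ_z ≈ 2.76 kPa

Boussinesq vertical stress below a point load on an elastic half-space:
Δσ_z = 3P/(2πz²) · [1 + (r/z)²]^(−5/2)
r/z = 5.6/4.9 = 1.1429; [1+(r/z)²]^(−5/2) = 0.12382.
Δσ_z = 3×1120/(2π×4.9²) × 0.12382 = 22.272 × 0.12382 = 2.758 kPa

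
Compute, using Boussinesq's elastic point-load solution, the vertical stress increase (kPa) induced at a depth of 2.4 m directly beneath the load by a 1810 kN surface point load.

Boussinesq vertical stress below a point load on an elastic half-space:
Δσ_z = 3P/(2πz²) · [1 + (r/z)²]^(−5/2)
r/z = 0/2.4 = 0; [1+(r/z)²]^(−5/2) = 1.
Δσ_z = 3×1810/(2π×2.4²) × 1 = 150.04 × 1 = 150 kPa

Δσ_z ≈ 150 kPa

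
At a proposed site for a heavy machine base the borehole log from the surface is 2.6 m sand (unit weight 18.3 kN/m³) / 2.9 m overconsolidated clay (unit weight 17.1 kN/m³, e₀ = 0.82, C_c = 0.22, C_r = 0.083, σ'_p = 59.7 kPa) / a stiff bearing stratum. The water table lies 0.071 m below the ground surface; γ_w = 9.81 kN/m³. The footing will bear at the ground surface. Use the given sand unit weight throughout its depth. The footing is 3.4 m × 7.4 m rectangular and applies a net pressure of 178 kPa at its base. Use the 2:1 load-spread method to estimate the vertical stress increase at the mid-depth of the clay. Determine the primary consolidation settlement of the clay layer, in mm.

Mid-depth of clay below the ground surface: z = 2.6 + 2.9/2 = 4.05 m.
Total vertical stress at mid-clay: σ_v = 18.3×2.6 + 17.1×1.45 = 72.375 kPa.
Pore pressure: u = 9.81×(4.05 − 0.071) = 39.034 kPa.
Initial effective stress: σ'_0 = σ_v − u = 72.375 − 39.034 = 33.341 kPa.
Stress increase at mid-clay by the 2:1 spreading method:
Δσ = qBL/((B+z)(L+z)) = 178×3.4×7.4/((3.4+4.05)(7.4+4.05)) = 52.501 kPa
Final effective stress: σ'_f = 33.341 + 52.501 = 85.842 kPa.
σ'_f = 85.842 > σ'_p = 59.7 kPa, so the stress path crosses the preconsolidation pressure — recompression up to σ'_p, then virgin compression beyond:
S_c = H/(1+e₀)·[C_r·log₁₀(σ'_p/σ'_0) + C_c·log₁₀(σ'_f/σ'_p)]
    = 2.9/1.82 × [0.083×log₁₀(59.7/33.341) + 0.22×log₁₀(85.842/59.7)]
    = 1.5934 × [0.020999 + 0.0347] = 0.08875 m

S_c ≈ 88.8 mm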